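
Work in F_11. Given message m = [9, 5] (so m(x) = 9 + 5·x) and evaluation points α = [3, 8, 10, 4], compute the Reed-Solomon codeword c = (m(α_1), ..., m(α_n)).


c = [2, 5, 4, 7]

Message polynomial: m(x) = 9 + 5·x (mod 11).
For each evaluation point α_i, compute m(α_i) mod 11:
  α_1 = 3: Horner steps 5 → 2, so m(3) = 2.
  α_2 = 8: Horner steps 5 → 5, so m(8) = 5.
  α_3 = 10: Horner steps 5 → 4, so m(10) = 4.
  α_4 = 4: Horner steps 5 → 7, so m(4) = 7.
Codeword c = [2, 5, 4, 7] ∈ F_11^4.


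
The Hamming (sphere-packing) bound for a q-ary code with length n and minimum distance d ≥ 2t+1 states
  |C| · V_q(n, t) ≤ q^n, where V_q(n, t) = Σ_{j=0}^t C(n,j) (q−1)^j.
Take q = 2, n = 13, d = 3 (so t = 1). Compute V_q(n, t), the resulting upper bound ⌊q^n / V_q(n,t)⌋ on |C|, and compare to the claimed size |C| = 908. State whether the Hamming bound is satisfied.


V_q(n, t) = 14, q^n = 8192, Hamming bound = 585, |C| = 908 > bound (violated).

Step 1: Compute V_q(n, t) = Σ_{j=0}^1 C(n, j) (q−1)^j.
  j = 0: C(13,0)·(1)^0 = 1·1 = 1.
  j = 1: C(13,1)·(1)^1 = 13·1 = 13.
  V_q(n, t) = 1 + 13 = 14.
Step 2: q^n = 2^13 = 8192.
Step 3: Hamming bound ⌊q^n / V_q(n,t)⌋ = ⌊8192/14⌋ = 585.
Step 4: Compare |C| = 908 to 585: violated.
The claimed |C| lies above the Hamming bound, so no 2-ary code of length 13 with d ≥ 3 can have 908 codewords.


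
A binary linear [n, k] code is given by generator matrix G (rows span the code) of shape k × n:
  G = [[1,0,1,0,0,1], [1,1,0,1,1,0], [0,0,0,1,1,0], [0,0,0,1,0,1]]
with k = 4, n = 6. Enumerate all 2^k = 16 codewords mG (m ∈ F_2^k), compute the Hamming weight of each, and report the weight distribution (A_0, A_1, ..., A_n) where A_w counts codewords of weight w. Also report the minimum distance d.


Weight distribution: A_0 = 1, A_2 = 4, A_3 = 6, A_4 = 3, A_5 = 2. Minimum distance d = 2.

Enumerate all 2^4 = 16 messages m ∈ F_2^4.
For each, compute codeword c = mG in F_2^6, then tally its weight.
  m = 0000 → c = 000000, weight = 0.
  m = 1000 → c = 101001, weight = 3.
  m = 0100 → c = 110110, weight = 4.
  m = 1100 → c = 011111, weight = 5.
  m = 0010 → c = 000110, weight = 2.
  m = 1010 → c = 101111, weight = 5.
  m = 0110 → c = 110000, weight = 2.
  m = 1110 → c = 011001, weight = 3.
  m = 0001 → c = 000101, weight = 2.
  m = 1001 → c = 101100, weight = 3.
  m = 0101 → c = 110011, weight = 4.
  m = 1101 → c = 011010, weight = 3.
  m = 0011 → c = 000011, weight = 2.
  m = 1011 → c = 101010, weight = 3.
  m = 0111 → c = 110101, weight = 4.
  m = 1111 → c = 011100, weight = 3.
Tally weights:
  weight 0: 1 codewords.
  weight 2: 4 codewords.
  weight 3: 6 codewords.
  weight 4: 3 codewords.
  weight 5: 2 codewords.
Minimum distance d = smallest w > 0 with A_w > 0 = 2.
Sanity: Σ A_w = 16 = 2^4 = 16 ✓.


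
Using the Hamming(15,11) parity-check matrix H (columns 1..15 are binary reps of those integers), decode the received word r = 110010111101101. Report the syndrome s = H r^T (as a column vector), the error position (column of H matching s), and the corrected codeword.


s = (0, 1, 0, 0)^T, error position = 4, corrected codeword c = 110110111101101

Compute s = H r^T mod 2 one row at a time:
  s_1 = 1 + 1 + 1 + 0 + 1 + 1 + 0 + 1 = 6 ≡ 0 (mod 2).
  s_2 = 0 + 1 + 0 + 1 + 1 + 1 + 0 + 1 = 5 ≡ 1 (mod 2).
  s_3 = 1 + 0 + 0 + 1 + 1 + 0 + 0 + 1 = 4 ≡ 0 (mod 2).
  s_4 = 1 + 0 + 1 + 1 + 1 + 0 + 1 + 1 = 6 ≡ 0 (mod 2).
s = (0, 1, 0, 0)^T — this equals column 4 of H (binary 0100), so error is at position 4.
Correct: flip bit 4 of r = 110010111101101 to get c = 110110111101101.


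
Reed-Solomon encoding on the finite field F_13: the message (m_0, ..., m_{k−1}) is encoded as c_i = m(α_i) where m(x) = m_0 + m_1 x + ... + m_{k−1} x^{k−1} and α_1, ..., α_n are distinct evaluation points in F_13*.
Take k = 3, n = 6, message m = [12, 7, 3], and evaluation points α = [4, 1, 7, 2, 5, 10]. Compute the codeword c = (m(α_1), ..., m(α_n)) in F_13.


c = [10, 9, 0, 12, 5, 5]

Message polynomial: m(x) = 12 + 7·x + 3·x^2 (mod 13).
For each evaluation point α_i, compute m(α_i) mod 13:
  α_1 = 4: Horner steps 3 → 6 → 10, so m(4) = 10.
  α_2 = 1: Horner steps 3 → 10 → 9, so m(1) = 9.
  α_3 = 7: Horner steps 3 → 2 → 0, so m(7) = 0.
  α_4 = 2: Horner steps 3 → 0 → 12, so m(2) = 12.
  α_5 = 5: Horner steps 3 → 9 → 5, so m(5) = 5.
  α_6 = 10: Horner steps 3 → 11 → 5, so m(10) = 5.
Codeword c = [10, 9, 0, 12, 5, 5] ∈ F_13^6.


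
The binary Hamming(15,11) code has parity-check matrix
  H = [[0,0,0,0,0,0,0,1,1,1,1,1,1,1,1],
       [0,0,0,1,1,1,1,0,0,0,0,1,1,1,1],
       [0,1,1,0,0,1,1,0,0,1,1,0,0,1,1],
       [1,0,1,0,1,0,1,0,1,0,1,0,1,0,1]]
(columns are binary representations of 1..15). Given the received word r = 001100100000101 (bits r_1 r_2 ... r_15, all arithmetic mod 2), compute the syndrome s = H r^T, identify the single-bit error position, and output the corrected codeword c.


s = (0, 0, 1, 0)^T, error position = 2, corrected codeword c = 011100100000101

Compute s = H r^T mod 2 one row at a time:
  s_1 = 0 + 0 + 0 + 0 + 0 + 1 + 0 + 1 = 2 ≡ 0 (mod 2).
  s_2 = 1 + 0 + 0 + 1 + 0 + 1 + 0 + 1 = 4 ≡ 0 (mod 2).
  s_3 = 0 + 1 + 0 + 1 + 0 + 0 + 0 + 1 = 3 ≡ 1 (mod 2).
  s_4 = 0 + 1 + 0 + 1 + 0 + 0 + 1 + 1 = 4 ≡ 0 (mod 2).
s = (0, 0, 1, 0)^T — this equals column 2 of H (binary 0010), so error is at position 2.
Correct: flip bit 2 of r = 001100100000101 to get c = 011100100000101.


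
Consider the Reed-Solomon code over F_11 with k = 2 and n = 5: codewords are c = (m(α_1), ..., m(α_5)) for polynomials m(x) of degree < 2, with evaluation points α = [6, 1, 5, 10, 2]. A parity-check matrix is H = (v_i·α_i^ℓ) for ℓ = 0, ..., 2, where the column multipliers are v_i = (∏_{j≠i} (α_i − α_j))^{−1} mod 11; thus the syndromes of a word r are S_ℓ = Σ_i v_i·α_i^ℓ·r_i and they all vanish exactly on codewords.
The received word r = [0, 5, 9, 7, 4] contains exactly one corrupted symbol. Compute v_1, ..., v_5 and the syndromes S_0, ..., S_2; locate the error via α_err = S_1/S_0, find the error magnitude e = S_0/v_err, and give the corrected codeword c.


S = (6, 8, 7), error at position 3, error magnitude e = 8, c = [0, 5, 1, 7, 4].

Step 1: column multipliers v_i = (∏_{j≠i}(α_i − α_j))^{−1} mod 11.
  i = 1 (α = 6): (6−1)(6−5)(6−10)(6−2) = 5·1·(−4)·4 = −80 ≡ 8, so v_1 = 8^{−1} = 7 (mod 11).
  i = 2 (α = 1): (1−6)(1−5)(1−10)(1−2) = (−5)·(−4)·(−9)·(−1) = 180 ≡ 4, so v_2 = 4^{−1} = 3 (mod 11).
  i = 3 (α = 5): (5−6)(5−1)(5−10)(5−2) = (−1)·4·(−5)·3 = 60 ≡ 5, so v_3 = 5^{−1} = 9 (mod 11).
  i = 4 (α = 10): (10−6)(10−1)(10−5)(10−2) = 4·9·5·8 = 1440 ≡ 10, so v_4 = 10^{−1} = 10 (mod 11).
  i = 5 (α = 2): (2−6)(2−1)(2−5)(2−10) = (−4)·1·(−3)·(−8) = −96 ≡ 3, so v_5 = 3^{−1} = 4 (mod 11).
  v = [7, 3, 9, 10, 4].
Step 2: syndromes of r = [0, 5, 9, 7, 4] (all sums mod 11).
  S_0 = Σ v_i r_i = 7·0 + 3·5 + 9·9 + 10·7 + 4·4 = 182 ≡ 6.
  S_1 = Σ v_i α_i r_i = 7·6·0 + 3·1·5 + 9·5·9 + 10·10·7 + 4·2·4 = 1152 ≡ 8.
  α_i^2 mod 11 = [3, 1, 3, 1, 4].
  S_2 = Σ v_i α_i^2 r_i = 7·3·0 + 3·1·5 + 9·3·9 + 10·1·7 + 4·4·4 = 392 ≡ 7.
  S = (6, 8, 7) ≠ 0, so r is not a codeword (an error is present).
Step 3: locate the error. For a single error e at position i, S_ℓ = v_i·e·α_i^ℓ, so α_err = S_1/S_0.
  S_0^{−1} = 6^{−1} = 2 (mod 11), so α_err = 8·2 = 16 ≡ 5 = α_3. Error position i = 3.
  Consistency check: S_2/S_1 = 7·7 = 49 ≡ 5 = α_err ✓ (single-error assumption holds).
Step 4: error magnitude e = S_0/v_3 = S_0·∏_{j≠3}(α_3 − α_j) = 6·5 = 30 ≡ 8 (mod 11).
Step 5: correct position 3: c_3 = r_3 − e = 9 − 8 ≡ 1 (mod 11). Hence c = [0, 5, 1, 7, 4].
  Check: interpolating c through the α_i gives m(x) = 6 + 10·x (degree < 2) with m(α_i) = c_i for every i, so c is indeed a codeword.


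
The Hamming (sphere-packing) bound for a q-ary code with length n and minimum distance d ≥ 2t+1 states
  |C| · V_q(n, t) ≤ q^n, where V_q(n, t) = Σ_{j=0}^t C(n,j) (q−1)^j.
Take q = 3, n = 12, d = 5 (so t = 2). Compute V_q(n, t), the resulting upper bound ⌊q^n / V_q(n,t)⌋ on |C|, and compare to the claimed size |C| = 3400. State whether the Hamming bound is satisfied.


V_q(n, t) = 289, q^n = 531441, Hamming bound = 1838, |C| = 3400 > bound (violated).

Step 1: Compute V_q(n, t) = Σ_{j=0}^2 C(n, j) (q−1)^j.
  j = 0: C(12,0)·(2)^0 = 1·1 = 1.
  j = 1: C(12,1)·(2)^1 = 12·2 = 24.
  j = 2: C(12,2)·(2)^2 = 66·4 = 264.
  V_q(n, t) = 1 + 24 + 264 = 289.
Step 2: q^n = 3^12 = 531441.
Step 3: Hamming bound ⌊q^n / V_q(n,t)⌋ = ⌊531441/289⌋ = 1838.
Step 4: Compare |C| = 3400 to 1838: violated.
The claimed |C| lies above the Hamming bound, so no 3-ary code of length 12 with d ≥ 5 can have 3400 codewords.


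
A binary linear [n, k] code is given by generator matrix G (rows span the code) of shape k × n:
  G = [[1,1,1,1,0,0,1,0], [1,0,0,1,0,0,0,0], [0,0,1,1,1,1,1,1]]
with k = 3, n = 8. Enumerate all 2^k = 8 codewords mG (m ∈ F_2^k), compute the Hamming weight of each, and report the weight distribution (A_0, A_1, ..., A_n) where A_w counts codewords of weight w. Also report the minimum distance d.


Weight distribution: A_0 = 1, A_2 = 1, A_3 = 1, A_5 = 3, A_6 = 2. Minimum distance d = 2.

Enumerate all 2^3 = 8 messages m ∈ F_2^3.
For each, compute codeword c = mG in F_2^8, then tally its weight.
  m = 000 → c = 00000000, weight = 0.
  m = 100 → c = 11110010, weight = 5.
  m = 010 → c = 10010000, weight = 2.
  m = 110 → c = 01100010, weight = 3.
  m = 001 → c = 00111111, weight = 6.
  m = 101 → c = 11001101, weight = 5.
  m = 011 → c = 10101111, weight = 6.
  m = 111 → c = 01011101, weight = 5.
Tally weights:
  weight 0: 1 codewords.
  weight 2: 1 codewords.
  weight 3: 1 codewords.
  weight 5: 3 codewords.
  weight 6: 2 codewords.
Minimum distance d = smallest w > 0 with A_w > 0 = 2.
Sanity: Σ A_w = 8 = 2^3 = 8 ✓.


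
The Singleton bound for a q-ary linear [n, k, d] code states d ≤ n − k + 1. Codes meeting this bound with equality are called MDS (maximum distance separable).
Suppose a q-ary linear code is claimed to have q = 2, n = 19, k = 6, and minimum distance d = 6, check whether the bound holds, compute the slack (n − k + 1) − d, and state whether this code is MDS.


Singleton RHS = n − k + 1 = 14, slack = 8, bound satisfied, not MDS.

Singleton bound: d ≤ n − k + 1.
Here n = 19, k = 6, so n − k + 1 = 14.
Given d = 6, check d ≤ 14: YES.
Slack = (n − k + 1) − d = 8.
The code is NOT MDS (slack = 8 > 0).
Description: the claimed parameters are [19, 6, 6]_2; such a code would be non-MDS.


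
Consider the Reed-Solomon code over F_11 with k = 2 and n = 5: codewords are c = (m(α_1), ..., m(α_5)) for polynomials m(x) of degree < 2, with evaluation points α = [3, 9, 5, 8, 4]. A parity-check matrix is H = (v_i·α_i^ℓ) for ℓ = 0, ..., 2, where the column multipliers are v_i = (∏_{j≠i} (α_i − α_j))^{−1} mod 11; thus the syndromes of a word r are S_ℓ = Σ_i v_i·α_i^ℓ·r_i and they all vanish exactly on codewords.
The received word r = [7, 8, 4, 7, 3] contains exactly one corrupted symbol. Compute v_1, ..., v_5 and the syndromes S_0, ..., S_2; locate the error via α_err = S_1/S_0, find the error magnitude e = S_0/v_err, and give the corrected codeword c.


S = (1, 3, 9), error at position 1, error magnitude e = 5, c = [2, 8, 4, 7, 3].

Step 1: column multipliers v_i = (∏_{j≠i}(α_i − α_j))^{−1} mod 11.
  i = 1 (α = 3): (3−9)(3−5)(3−8)(3−4) = (−6)·(−2)·(−5)·(−1) = 60 ≡ 5, so v_1 = 5^{−1} = 9 (mod 11).
  i = 2 (α = 9): (9−3)(9−5)(9−8)(9−4) = 6·4·1·5 = 120 ≡ 10, so v_2 = 10^{−1} = 10 (mod 11).
  i = 3 (α = 5): (5−3)(5−9)(5−8)(5−4) = 2·(−4)·(−3)·1 = 24 ≡ 2, so v_3 = 2^{−1} = 6 (mod 11).
  i = 4 (α = 8): (8−3)(8−9)(8−5)(8−4) = 5·(−1)·3·4 = −60 ≡ 6, so v_4 = 6^{−1} = 2 (mod 11).
  i = 5 (α = 4): (4−3)(4−9)(4−5)(4−8) = 1·(−5)·(−1)·(−4) = −20 ≡ 2, so v_5 = 2^{−1} = 6 (mod 11).
  v = [9, 10, 6, 2, 6].
Step 2: syndromes of r = [7, 8, 4, 7, 3] (all sums mod 11).
  S_0 = Σ v_i r_i = 9·7 + 10·8 + 6·4 + 2·7 + 6·3 = 199 ≡ 1.
  S_1 = Σ v_i α_i r_i = 9·3·7 + 10·9·8 + 6·5·4 + 2·8·7 + 6·4·3 = 1213 ≡ 3.
  α_i^2 mod 11 = [9, 4, 3, 9, 5].
  S_2 = Σ v_i α_i^2 r_i = 9·9·7 + 10·4·8 + 6·3·4 + 2·9·7 + 6·5·3 = 1175 ≡ 9.
  S = (1, 3, 9) ≠ 0, so r is not a codeword (an error is present).
Step 3: locate the error. For a single error e at position i, S_ℓ = v_i·e·α_i^ℓ, so α_err = S_1/S_0.
  S_0^{−1} = 1^{−1} = 1 (mod 11), so α_err = 3·1 = 3 ≡ 3 = α_1. Error position i = 1.
  Consistency check: S_2/S_1 = 9·4 = 36 ≡ 3 = α_err ✓ (single-error assumption holds).
Step 4: error magnitude e = S_0/v_1 = S_0·∏_{j≠1}(α_1 − α_j) = 1·5 = 5 ≡ 5 (mod 11).
Step 5: correct position 1: c_1 = r_1 − e = 7 − 5 ≡ 2 (mod 11). Hence c = [2, 8, 4, 7, 3].
  Check: interpolating c through the α_i gives m(x) = 10 + 1·x (degree < 2) with m(α_i) = c_i for every i, so c is indeed a codeword.


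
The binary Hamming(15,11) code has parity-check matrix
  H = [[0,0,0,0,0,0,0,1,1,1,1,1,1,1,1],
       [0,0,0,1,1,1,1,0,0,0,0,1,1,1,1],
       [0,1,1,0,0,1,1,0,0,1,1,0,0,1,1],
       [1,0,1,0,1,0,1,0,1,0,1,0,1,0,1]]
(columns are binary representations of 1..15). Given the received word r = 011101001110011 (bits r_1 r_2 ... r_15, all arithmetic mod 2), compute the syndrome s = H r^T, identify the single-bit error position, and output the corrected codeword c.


s = (1, 0, 1, 0)^T, error position = 10, corrected codeword c = 011101001010011

Compute s = H r^T mod 2 one row at a time:
  s_1 = 0 + 1 + 1 + 1 + 0 + 0 + 1 + 1 = 5 ≡ 1 (mod 2).
  s_2 = 1 + 0 + 1 + 0 + 0 + 0 + 1 + 1 = 4 ≡ 0 (mod 2).
  s_3 = 1 + 1 + 1 + 0 + 1 + 1 + 1 + 1 = 7 ≡ 1 (mod 2).
  s_4 = 0 + 1 + 0 + 0 + 1 + 1 + 0 + 1 = 4 ≡ 0 (mod 2).
s = (1, 0, 1, 0)^T — this equals column 10 of H (binary 1010), so error is at position 10.
Correct: flip bit 10 of r = 011101001110011 to get c = 011101001010011.


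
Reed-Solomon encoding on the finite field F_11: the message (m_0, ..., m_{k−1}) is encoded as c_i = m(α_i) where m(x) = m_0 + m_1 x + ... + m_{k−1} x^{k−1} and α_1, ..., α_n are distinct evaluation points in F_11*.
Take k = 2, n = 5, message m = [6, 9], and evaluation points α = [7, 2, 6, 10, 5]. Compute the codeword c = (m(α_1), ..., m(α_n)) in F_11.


c = [3, 2, 5, 8, 7]

Message polynomial: m(x) = 6 + 9·x (mod 11).
For each evaluation point α_i, compute m(α_i) mod 11:
  α_1 = 7: Horner steps 9 → 3, so m(7) = 3.
  α_2 = 2: Horner steps 9 → 2, so m(2) = 2.
  α_3 = 6: Horner steps 9 → 5, so m(6) = 5.
  α_4 = 10: Horner steps 9 → 8, so m(10) = 8.
  α_5 = 5: Horner steps 9 → 7, so m(5) = 7.
Codeword c = [3, 2, 5, 8, 7] ∈ F_11^5.


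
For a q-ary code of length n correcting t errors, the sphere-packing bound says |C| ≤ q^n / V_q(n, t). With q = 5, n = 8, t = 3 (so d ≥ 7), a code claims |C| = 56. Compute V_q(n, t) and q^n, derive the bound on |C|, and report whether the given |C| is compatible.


V_q(n, t) = 4065, q^n = 390625, Hamming bound = 96, |C| = 56 ≤ bound (satisfied).

Step 1: Compute V_q(n, t) = Σ_{j=0}^3 C(n, j) (q−1)^j.
  j = 0: C(8,0)·(4)^0 = 1·1 = 1.
  j = 1: C(8,1)·(4)^1 = 8·4 = 32.
  j = 2: C(8,2)·(4)^2 = 28·16 = 448.
  j = 3: C(8,3)·(4)^3 = 56·64 = 3584.
  V_q(n, t) = 1 + 32 + 448 + 3584 = 4065.
Step 2: q^n = 5^8 = 390625.
Step 3: Hamming bound ⌊q^n / V_q(n,t)⌋ = ⌊390625/4065⌋ = 96.
Step 4: Compare |C| = 56 to 96: satisfied.
The claimed |C| lies below the Hamming bound.


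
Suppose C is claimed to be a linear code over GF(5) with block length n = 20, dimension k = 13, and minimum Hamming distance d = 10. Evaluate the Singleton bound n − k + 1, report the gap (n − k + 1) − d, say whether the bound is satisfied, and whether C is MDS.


Singleton RHS = n − k + 1 = 8, slack = -2, bound violated (no such code; not MDS).

Singleton bound: d ≤ n − k + 1.
Here n = 20, k = 13, so n − k + 1 = 8.
Given d = 10, check d ≤ 8: NO.
Slack = (n − k + 1) − d = -2.
The slack is negative: d = 10 exceeds n − k + 1 = 8 by 2, so the Singleton bound is violated and no linear [20, 13, 10]_5 code can exist. In particular it is not MDS (MDS requires d = n − k + 1 exactly).
Description: the claimed parameters are [20, 13, 10]_5; such a code would be impossible (violates the Singleton bound).


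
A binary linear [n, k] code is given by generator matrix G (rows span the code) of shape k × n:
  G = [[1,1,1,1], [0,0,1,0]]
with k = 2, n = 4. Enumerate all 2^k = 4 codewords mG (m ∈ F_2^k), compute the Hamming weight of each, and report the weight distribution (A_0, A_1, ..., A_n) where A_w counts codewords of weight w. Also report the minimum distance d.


Weight distribution: A_0 = 1, A_1 = 1, A_3 = 1, A_4 = 1. Minimum distance d = 1.

Enumerate all 2^2 = 4 messages m ∈ F_2^2.
For each, compute codeword c = mG in F_2^4, then tally its weight.
  m = 00 → c = 0000, weight = 0.
  m = 10 → c = 1111, weight = 4.
  m = 01 → c = 0010, weight = 1.
  m = 11 → c = 1101, weight = 3.
Tally weights:
  weight 0: 1 codewords.
  weight 1: 1 codewords.
  weight 3: 1 codewords.
  weight 4: 1 codewords.
Minimum distance d = smallest w > 0 with A_w > 0 = 1.
Sanity: Σ A_w = 4 = 2^2 = 4 ✓.


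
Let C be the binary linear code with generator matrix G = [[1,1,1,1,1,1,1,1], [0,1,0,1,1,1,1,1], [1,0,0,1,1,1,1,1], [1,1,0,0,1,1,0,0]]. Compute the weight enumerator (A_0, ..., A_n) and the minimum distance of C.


Weight distribution: A_0 = 1, A_2 = 4, A_4 = 6, A_6 = 4, A_8 = 1. Minimum distance d = 2.

Enumerate all 2^4 = 16 messages m ∈ F_2^4.
For each, compute codeword c = mG in F_2^8, then tally its weight.
  m = 0000 → c = 00000000, weight = 0.
  m = 1000 → c = 11111111, weight = 8.
  m = 0100 → c = 01011111, weight = 6.
  m = 1100 → c = 10100000, weight = 2.
  m = 0010 → c = 10011111, weight = 6.
  m = 1010 → c = 01100000, weight = 2.
  m = 0110 → c = 11000000, weight = 2.
  m = 1110 → c = 00111111, weight = 6.
  m = 0001 → c = 11001100, weight = 4.
  m = 1001 → c = 00110011, weight = 4.
  m = 0101 → c = 10010011, weight = 4.
  m = 1101 → c = 01101100, weight = 4.
  m = 0011 → c = 01010011, weight = 4.
  m = 1011 → c = 10101100, weight = 4.
  m = 0111 → c = 00001100, weight = 2.
  m = 1111 → c = 11110011, weight = 6.
Tally weights:
  weight 0: 1 codewords.
  weight 2: 4 codewords.
  weight 4: 6 codewords.
  weight 6: 4 codewords.
  weight 8: 1 codewords.
Minimum distance d = smallest w > 0 with A_w > 0 = 2.
Sanity: Σ A_w = 16 = 2^4 = 16 ✓.


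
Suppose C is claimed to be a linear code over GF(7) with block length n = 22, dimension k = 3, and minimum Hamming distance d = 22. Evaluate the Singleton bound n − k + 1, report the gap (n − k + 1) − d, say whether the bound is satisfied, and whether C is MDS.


Singleton RHS = n − k + 1 = 20, slack = -2, bound violated (no such code; not MDS).

Singleton bound: d ≤ n − k + 1.
Here n = 22, k = 3, so n − k + 1 = 20.
Given d = 22, check d ≤ 20: NO.
Slack = (n − k + 1) − d = -2.
The slack is negative: d = 22 exceeds n − k + 1 = 20 by 2, so the Singleton bound is violated and no linear [22, 3, 22]_7 code can exist. In particular it is not MDS (MDS requires d = n − k + 1 exactly).
Description: the claimed parameters are [22, 3, 22]_7; such a code would be impossible (violates the Singleton bound).


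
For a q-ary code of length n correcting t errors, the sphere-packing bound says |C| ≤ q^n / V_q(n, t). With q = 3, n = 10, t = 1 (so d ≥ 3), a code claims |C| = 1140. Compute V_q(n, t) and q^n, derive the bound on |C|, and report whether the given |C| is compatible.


V_q(n, t) = 21, q^n = 59049, Hamming bound = 2811, |C| = 1140 ≤ bound (satisfied).

Step 1: Compute V_q(n, t) = Σ_{j=0}^1 C(n, j) (q−1)^j.
  j = 0: C(10,0)·(2)^0 = 1·1 = 1.
  j = 1: C(10,1)·(2)^1 = 10·2 = 20.
  V_q(n, t) = 1 + 20 = 21.
Step 2: q^n = 3^10 = 59049.
Step 3: Hamming bound ⌊q^n / V_q(n,t)⌋ = ⌊59049/21⌋ = 2811.
Step 4: Compare |C| = 1140 to 2811: satisfied.
The claimed |C| lies below the Hamming bound.


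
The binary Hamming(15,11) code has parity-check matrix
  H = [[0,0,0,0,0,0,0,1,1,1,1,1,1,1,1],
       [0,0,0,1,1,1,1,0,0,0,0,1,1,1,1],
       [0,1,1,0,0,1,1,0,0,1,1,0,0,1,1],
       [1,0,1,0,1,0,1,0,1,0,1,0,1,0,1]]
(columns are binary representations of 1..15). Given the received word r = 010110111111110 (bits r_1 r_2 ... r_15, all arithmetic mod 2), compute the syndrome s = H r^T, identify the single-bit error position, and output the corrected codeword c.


s = (1, 0, 1, 1)^T, error position = 11, corrected codeword c = 010110111101110

Compute s = H r^T mod 2 one row at a time:
  s_1 = 1 + 1 + 1 + 1 + 1 + 1 + 1 + 0 = 7 ≡ 1 (mod 2).
  s_2 = 1 + 1 + 0 + 1 + 1 + 1 + 1 + 0 = 6 ≡ 0 (mod 2).
  s_3 = 1 + 0 + 0 + 1 + 1 + 1 + 1 + 0 = 5 ≡ 1 (mod 2).
  s_4 = 0 + 0 + 1 + 1 + 1 + 1 + 1 + 0 = 5 ≡ 1 (mod 2).
s = (1, 0, 1, 1)^T — this equals column 11 of H (binary 1011), so error is at position 11.
Correct: flip bit 11 of r = 010110111111110 to get c = 010110111101110.


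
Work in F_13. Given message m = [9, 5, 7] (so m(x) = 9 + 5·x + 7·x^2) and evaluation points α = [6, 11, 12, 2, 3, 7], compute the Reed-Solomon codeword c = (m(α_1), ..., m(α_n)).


c = [5, 1, 11, 8, 9, 10]

Message polynomial: m(x) = 9 + 5·x + 7·x^2 (mod 13).
For each evaluation point α_i, compute m(α_i) mod 13:
  α_1 = 6: Horner steps 7 → 8 → 5, so m(6) = 5.
  α_2 = 11: Horner steps 7 → 4 → 1, so m(11) = 1.
  α_3 = 12: Horner steps 7 → 11 → 11, so m(12) = 11.
  α_4 = 2: Horner steps 7 → 6 → 8, so m(2) = 8.
  α_5 = 3: Horner steps 7 → 0 → 9, so m(3) = 9.
  α_6 = 7: Horner steps 7 → 2 → 10, so m(7) = 10.
Codeword c = [5, 1, 11, 8, 9, 10] ∈ F_13^6.


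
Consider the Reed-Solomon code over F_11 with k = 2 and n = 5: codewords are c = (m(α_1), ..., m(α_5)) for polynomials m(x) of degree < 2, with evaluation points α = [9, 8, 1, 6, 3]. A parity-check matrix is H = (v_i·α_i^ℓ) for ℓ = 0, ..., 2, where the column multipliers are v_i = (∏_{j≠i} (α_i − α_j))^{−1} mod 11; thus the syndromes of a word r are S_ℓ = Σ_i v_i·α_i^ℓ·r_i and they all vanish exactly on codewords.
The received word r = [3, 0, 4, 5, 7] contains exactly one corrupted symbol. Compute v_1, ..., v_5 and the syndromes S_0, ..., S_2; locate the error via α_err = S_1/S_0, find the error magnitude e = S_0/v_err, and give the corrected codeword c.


S = (8, 8, 8), error at position 3, error magnitude e = 3, c = [3, 0, 1, 5, 7].

Step 1: column multipliers v_i = (∏_{j≠i}(α_i − α_j))^{−1} mod 11.
  i = 1 (α = 9): (9−8)(9−1)(9−6)(9−3) = 1·8·3·6 = 144 ≡ 1, so v_1 = 1^{−1} = 1 (mod 11).
  i = 2 (α = 8): (8−9)(8−1)(8−6)(8−3) = (−1)·7·2·5 = −70 ≡ 7, so v_2 = 7^{−1} = 8 (mod 11).
  i = 3 (α = 1): (1−9)(1−8)(1−6)(1−3) = (−8)·(−7)·(−5)·(−2) = 560 ≡ 10, so v_3 = 10^{−1} = 10 (mod 11).
  i = 4 (α = 6): (6−9)(6−8)(6−1)(6−3) = (−3)·(−2)·5·3 = 90 ≡ 2, so v_4 = 2^{−1} = 6 (mod 11).
  i = 5 (α = 3): (3−9)(3−8)(3−1)(3−6) = (−6)·(−5)·2·(−3) = −180 ≡ 7, so v_5 = 7^{−1} = 8 (mod 11).
  v = [1, 8, 10, 6, 8].
Step 2: syndromes of r = [3, 0, 4, 5, 7] (all sums mod 11).
  S_0 = Σ v_i r_i = 1·3 + 8·0 + 10·4 + 6·5 + 8·7 = 129 ≡ 8.
  S_1 = Σ v_i α_i r_i = 1·9·3 + 8·8·0 + 10·1·4 + 6·6·5 + 8·3·7 = 415 ≡ 8.
  α_i^2 mod 11 = [4, 9, 1, 3, 9].
  S_2 = Σ v_i α_i^2 r_i = 1·4·3 + 8·9·0 + 10·1·4 + 6·3·5 + 8·9·7 = 646 ≡ 8.
  S = (8, 8, 8) ≠ 0, so r is not a codeword (an error is present).
Step 3: locate the error. For a single error e at position i, S_ℓ = v_i·e·α_i^ℓ, so α_err = S_1/S_0.
  S_0^{−1} = 8^{−1} = 7 (mod 11), so α_err = 8·7 = 56 ≡ 1 = α_3. Error position i = 3.
  Consistency check: S_2/S_1 = 8·7 = 56 ≡ 1 = α_err ✓ (single-error assumption holds).
Step 4: error magnitude e = S_0/v_3 = S_0·∏_{j≠3}(α_3 − α_j) = 8·10 = 80 ≡ 3 (mod 11).
Step 5: correct position 3: c_3 = r_3 − e = 4 − 3 ≡ 1 (mod 11). Hence c = [3, 0, 1, 5, 7].
  Check: interpolating c through the α_i gives m(x) = 9 + 3·x (degree < 2) with m(α_i) = c_i for every i, so c is indeed a codeword.


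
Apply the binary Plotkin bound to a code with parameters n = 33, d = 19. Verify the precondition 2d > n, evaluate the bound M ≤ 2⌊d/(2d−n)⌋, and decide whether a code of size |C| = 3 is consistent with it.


Plotkin bound M ≤ 6; given |C| = 3 ≤ bound (satisfied).

Check applicability: 2d = 38, n = 33.
2d − n = 5 > 0, so Plotkin applies.
Compute d/(2d−n) = 19/5 ≈ 3.8000.
⌊d/(2d−n)⌋ = 3.
Plotkin bound: M ≤ 2·3 = 6.
Given |C| = 3, check: satisfied.
This |C| is below the Plotkin bound.


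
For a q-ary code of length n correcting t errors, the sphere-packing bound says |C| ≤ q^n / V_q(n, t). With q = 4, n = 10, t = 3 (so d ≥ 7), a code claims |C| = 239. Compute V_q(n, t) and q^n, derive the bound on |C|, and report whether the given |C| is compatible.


V_q(n, t) = 3676, q^n = 1048576, Hamming bound = 285, |C| = 239 ≤ bound (satisfied).

Step 1: Compute V_q(n, t) = Σ_{j=0}^3 C(n, j) (q−1)^j.
  j = 0: C(10,0)·(3)^0 = 1·1 = 1.
  j = 1: C(10,1)·(3)^1 = 10·3 = 30.
  j = 2: C(10,2)·(3)^2 = 45·9 = 405.
  j = 3: C(10,3)·(3)^3 = 120·27 = 3240.
  V_q(n, t) = 1 + 30 + 405 + 3240 = 3676.
Step 2: q^n = 4^10 = 1048576.
Step 3: Hamming bound ⌊q^n / V_q(n,t)⌋ = ⌊1048576/3676⌋ = 285.
Step 4: Compare |C| = 239 to 285: satisfied.
The claimed |C| lies below the Hamming bound.


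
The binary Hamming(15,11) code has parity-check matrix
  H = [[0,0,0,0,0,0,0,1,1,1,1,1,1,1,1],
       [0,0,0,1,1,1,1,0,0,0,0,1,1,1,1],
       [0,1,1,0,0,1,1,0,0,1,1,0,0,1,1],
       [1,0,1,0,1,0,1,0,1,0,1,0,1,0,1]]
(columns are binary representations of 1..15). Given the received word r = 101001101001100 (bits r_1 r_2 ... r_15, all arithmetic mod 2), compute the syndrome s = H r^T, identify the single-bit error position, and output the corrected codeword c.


s = (1, 0, 1, 1)^T, error position = 11, corrected codeword c = 101001101011100

Compute s = H r^T mod 2 one row at a time:
  s_1 = 0 + 1 + 0 + 0 + 1 + 1 + 0 + 0 = 3 ≡ 1 (mod 2).
  s_2 = 0 + 0 + 1 + 1 + 1 + 1 + 0 + 0 = 4 ≡ 0 (mod 2).
  s_3 = 0 + 1 + 1 + 1 + 0 + 0 + 0 + 0 = 3 ≡ 1 (mod 2).
  s_4 = 1 + 1 + 0 + 1 + 1 + 0 + 1 + 0 = 5 ≡ 1 (mod 2).
s = (1, 0, 1, 1)^T — this equals column 11 of H (binary 1011), so error is at position 11.
Correct: flip bit 11 of r = 101001101001100 to get c = 101001101011100.


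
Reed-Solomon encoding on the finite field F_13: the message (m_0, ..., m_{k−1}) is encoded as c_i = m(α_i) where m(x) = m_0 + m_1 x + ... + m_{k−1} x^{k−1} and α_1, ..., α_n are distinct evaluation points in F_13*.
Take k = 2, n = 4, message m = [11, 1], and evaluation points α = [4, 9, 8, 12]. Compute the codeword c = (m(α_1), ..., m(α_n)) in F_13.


c = [2, 7, 6, 10]

Message polynomial: m(x) = 11 + 1·x (mod 13).
For each evaluation point α_i, compute m(α_i) mod 13:
  α_1 = 4: Horner steps 1 → 2, so m(4) = 2.
  α_2 = 9: Horner steps 1 → 7, so m(9) = 7.
  α_3 = 8: Horner steps 1 → 6, so m(8) = 6.
  α_4 = 12: Horner steps 1 → 10, so m(12) = 10.
Codeword c = [2, 7, 6, 10] ∈ F_13^4.


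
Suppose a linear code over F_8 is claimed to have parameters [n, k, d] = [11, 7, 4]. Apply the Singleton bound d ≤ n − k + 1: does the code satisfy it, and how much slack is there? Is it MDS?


Singleton RHS = n − k + 1 = 5, slack = 1, bound satisfied, not MDS.

Singleton bound: d ≤ n − k + 1.
Here n = 11, k = 7, so n − k + 1 = 5.
Given d = 4, check d ≤ 5: YES.
Slack = (n − k + 1) − d = 1.
The code is NOT MDS (slack = 1 > 0).
Description: the claimed parameters are [11, 7, 4]_8; such a code would be non-MDS.


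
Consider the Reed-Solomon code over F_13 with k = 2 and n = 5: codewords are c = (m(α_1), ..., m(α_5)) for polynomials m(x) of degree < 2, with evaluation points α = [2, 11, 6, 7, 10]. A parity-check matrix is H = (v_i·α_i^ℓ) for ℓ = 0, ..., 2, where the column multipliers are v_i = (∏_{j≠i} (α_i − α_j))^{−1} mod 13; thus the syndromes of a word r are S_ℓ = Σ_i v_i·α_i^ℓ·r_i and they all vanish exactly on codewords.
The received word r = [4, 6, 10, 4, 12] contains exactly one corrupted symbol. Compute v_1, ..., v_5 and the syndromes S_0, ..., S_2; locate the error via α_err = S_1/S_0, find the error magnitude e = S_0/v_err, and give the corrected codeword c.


S = (10, 7, 1), error at position 1, error magnitude e = 9, c = [8, 6, 10, 4, 12].

Step 1: column multipliers v_i = (∏_{j≠i}(α_i − α_j))^{−1} mod 13.
  i = 1 (α = 2): (2−11)(2−6)(2−7)(2−10) = (−9)·(−4)·(−5)·(−8) = 1440 ≡ 10, so v_1 = 10^{−1} = 4 (mod 13).
  i = 2 (α = 11): (11−2)(11−6)(11−7)(11−10) = 9·5·4·1 = 180 ≡ 11, so v_2 = 11^{−1} = 6 (mod 13).
  i = 3 (α = 6): (6−2)(6−11)(6−7)(6−10) = 4·(−5)·(−1)·(−4) = −80 ≡ 11, so v_3 = 11^{−1} = 6 (mod 13).
  i = 4 (α = 7): (7−2)(7−11)(7−6)(7−10) = 5·(−4)·1·(−3) = 60 ≡ 8, so v_4 = 8^{−1} = 5 (mod 13).
  i = 5 (α = 10): (10−2)(10−11)(10−6)(10−7) = 8·(−1)·4·3 = −96 ≡ 8, so v_5 = 8^{−1} = 5 (mod 13).
  v = [4, 6, 6, 5, 5].
Step 2: syndromes of r = [4, 6, 10, 4, 12] (all sums mod 13).
  S_0 = Σ v_i r_i = 4·4 + 6·6 + 6·10 + 5·4 + 5·12 = 192 ≡ 10.
  S_1 = Σ v_i α_i r_i = 4·2·4 + 6·11·6 + 6·6·10 + 5·7·4 + 5·10·12 = 1528 ≡ 7.
  α_i^2 mod 13 = [4, 4, 10, 10, 9].
  S_2 = Σ v_i α_i^2 r_i = 4·4·4 + 6·4·6 + 6·10·10 + 5·10·4 + 5·9·12 = 1548 ≡ 1.
  S = (10, 7, 1) ≠ 0, so r is not a codeword (an error is present).
Step 3: locate the error. For a single error e at position i, S_ℓ = v_i·e·α_i^ℓ, so α_err = S_1/S_0.
  S_0^{−1} = 10^{−1} = 4 (mod 13), so α_err = 7·4 = 28 ≡ 2 = α_1. Error position i = 1.
  Consistency check: S_2/S_1 = 1·2 = 2 ≡ 2 = α_err ✓ (single-error assumption holds).
Step 4: error magnitude e = S_0/v_1 = S_0·∏_{j≠1}(α_1 − α_j) = 10·10 = 100 ≡ 9 (mod 13).
Step 5: correct position 1: c_1 = r_1 − e = 4 − 9 ≡ 8 (mod 13). Hence c = [8, 6, 10, 4, 12].
  Check: interpolating c through the α_i gives m(x) = 7 + 7·x (degree < 2) with m(α_i) = c_i for every i, so c is indeed a codeword.


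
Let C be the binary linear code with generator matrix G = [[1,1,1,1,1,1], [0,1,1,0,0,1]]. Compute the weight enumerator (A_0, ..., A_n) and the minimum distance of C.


Weight distribution: A_0 = 1, A_3 = 2, A_6 = 1. Minimum distance d = 3.

Enumerate all 2^2 = 4 messages m ∈ F_2^2.
For each, compute codeword c = mG in F_2^6, then tally its weight.
  m = 00 → c = 000000, weight = 0.
  m = 10 → c = 111111, weight = 6.
  m = 01 → c = 011001, weight = 3.
  m = 11 → c = 100110, weight = 3.
Tally weights:
  weight 0: 1 codewords.
  weight 3: 2 codewords.
  weight 6: 1 codewords.
Minimum distance d = smallest w > 0 with A_w > 0 = 3.
Sanity: Σ A_w = 4 = 2^2 = 4 ✓.


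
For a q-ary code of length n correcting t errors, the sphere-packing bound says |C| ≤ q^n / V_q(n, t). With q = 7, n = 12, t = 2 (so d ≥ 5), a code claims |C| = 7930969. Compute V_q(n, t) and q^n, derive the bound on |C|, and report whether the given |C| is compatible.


V_q(n, t) = 2449, q^n = 13841287201, Hamming bound = 5651811, |C| = 7930969 > bound (violated).

Step 1: Compute V_q(n, t) = Σ_{j=0}^2 C(n, j) (q−1)^j.
  j = 0: C(12,0)·(6)^0 = 1·1 = 1.
  j = 1: C(12,1)·(6)^1 = 12·6 = 72.
  j = 2: C(12,2)·(6)^2 = 66·36 = 2376.
  V_q(n, t) = 1 + 72 + 2376 = 2449.
Step 2: q^n = 7^12 = 13841287201.
Step 3: Hamming bound ⌊q^n / V_q(n,t)⌋ = ⌊13841287201/2449⌋ = 5651811.
Step 4: Compare |C| = 7930969 to 5651811: violated.
The claimed |C| lies above the Hamming bound, so no 7-ary code of length 12 with d ≥ 5 can have 7930969 codewords.


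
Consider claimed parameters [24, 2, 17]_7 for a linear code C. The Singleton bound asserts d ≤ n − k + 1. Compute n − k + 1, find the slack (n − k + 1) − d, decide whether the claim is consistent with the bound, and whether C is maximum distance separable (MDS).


Singleton RHS = n − k + 1 = 23, slack = 6, bound satisfied, not MDS.

Singleton bound: d ≤ n − k + 1.
Here n = 24, k = 2, so n − k + 1 = 23.
Given d = 17, check d ≤ 23: YES.
Slack = (n − k + 1) − d = 6.
The code is NOT MDS (slack = 6 > 0).
Description: the claimed parameters are [24, 2, 17]_7; such a code would be non-MDS.


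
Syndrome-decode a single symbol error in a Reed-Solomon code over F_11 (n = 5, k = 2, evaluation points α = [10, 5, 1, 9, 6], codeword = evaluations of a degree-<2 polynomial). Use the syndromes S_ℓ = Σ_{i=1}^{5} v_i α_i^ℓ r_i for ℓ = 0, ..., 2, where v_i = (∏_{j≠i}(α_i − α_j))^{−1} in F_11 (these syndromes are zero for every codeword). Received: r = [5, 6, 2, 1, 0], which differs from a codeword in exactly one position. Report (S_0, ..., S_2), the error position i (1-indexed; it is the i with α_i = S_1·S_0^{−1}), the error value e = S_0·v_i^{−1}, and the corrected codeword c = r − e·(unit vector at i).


S = (4, 9, 1), error at position 2, error magnitude e = 10, c = [5, 7, 2, 1, 0].

Step 1: column multipliers v_i = (∏_{j≠i}(α_i − α_j))^{−1} mod 11.
  i = 1 (α = 10): (10−5)(10−1)(10−9)(10−6) = 5·9·1·4 = 180 ≡ 4, so v_1 = 4^{−1} = 3 (mod 11).
  i = 2 (α = 5): (5−10)(5−1)(5−9)(5−6) = (−5)·4·(−4)·(−1) = −80 ≡ 8, so v_2 = 8^{−1} = 7 (mod 11).
  i = 3 (α = 1): (1−10)(1−5)(1−9)(1−6) = (−9)·(−4)·(−8)·(−5) = 1440 ≡ 10, so v_3 = 10^{−1} = 10 (mod 11).
  i = 4 (α = 9): (9−10)(9−5)(9−1)(9−6) = (−1)·4·8·3 = −96 ≡ 3, so v_4 = 3^{−1} = 4 (mod 11).
  i = 5 (α = 6): (6−10)(6−5)(6−1)(6−9) = (−4)·1·5·(−3) = 60 ≡ 5, so v_5 = 5^{−1} = 9 (mod 11).
  v = [3, 7, 10, 4, 9].
Step 2: syndromes of r = [5, 6, 2, 1, 0] (all sums mod 11).
  S_0 = Σ v_i r_i = 3·5 + 7·6 + 10·2 + 4·1 + 9·0 = 81 ≡ 4.
  S_1 = Σ v_i α_i r_i = 3·10·5 + 7·5·6 + 10·1·2 + 4·9·1 + 9·6·0 = 416 ≡ 9.
  α_i^2 mod 11 = [1, 3, 1, 4, 3].
  S_2 = Σ v_i α_i^2 r_i = 3·1·5 + 7·3·6 + 10·1·2 + 4·4·1 + 9·3·0 = 177 ≡ 1.
  S = (4, 9, 1) ≠ 0, so r is not a codeword (an error is present).
Step 3: locate the error. For a single error e at position i, S_ℓ = v_i·e·α_i^ℓ, so α_err = S_1/S_0.
  S_0^{−1} = 4^{−1} = 3 (mod 11), so α_err = 9·3 = 27 ≡ 5 = α_2. Error position i = 2.
  Consistency check: S_2/S_1 = 1·5 = 5 ≡ 5 = α_err ✓ (single-error assumption holds).
Step 4: error magnitude e = S_0/v_2 = S_0·∏_{j≠2}(α_2 − α_j) = 4·8 = 32 ≡ 10 (mod 11).
Step 5: correct position 2: c_2 = r_2 − e = 6 − 10 ≡ 7 (mod 11). Hence c = [5, 7, 2, 1, 0].
  Check: interpolating c through the α_i gives m(x) = 9 + 4·x (degree < 2) with m(α_i) = c_i for every i, so c is indeed a codeword.


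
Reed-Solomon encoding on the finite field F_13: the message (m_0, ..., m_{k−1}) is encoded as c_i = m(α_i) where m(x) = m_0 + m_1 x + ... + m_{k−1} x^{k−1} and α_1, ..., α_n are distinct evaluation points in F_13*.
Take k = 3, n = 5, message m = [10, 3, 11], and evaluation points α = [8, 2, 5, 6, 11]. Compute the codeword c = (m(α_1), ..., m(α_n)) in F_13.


c = [10, 8, 1, 8, 9]

Message polynomial: m(x) = 10 + 3·x + 11·x^2 (mod 13).
For each evaluation point α_i, compute m(α_i) mod 13:
  α_1 = 8: Horner steps 11 → 0 → 10, so m(8) = 10.
  α_2 = 2: Horner steps 11 → 12 → 8, so m(2) = 8.
  α_3 = 5: Horner steps 11 → 6 → 1, so m(5) = 1.
  α_4 = 6: Horner steps 11 → 4 → 8, so m(6) = 8.
  α_5 = 11: Horner steps 11 → 7 → 9, so m(11) = 9.
Codeword c = [10, 8, 1, 8, 9] ∈ F_13^5.


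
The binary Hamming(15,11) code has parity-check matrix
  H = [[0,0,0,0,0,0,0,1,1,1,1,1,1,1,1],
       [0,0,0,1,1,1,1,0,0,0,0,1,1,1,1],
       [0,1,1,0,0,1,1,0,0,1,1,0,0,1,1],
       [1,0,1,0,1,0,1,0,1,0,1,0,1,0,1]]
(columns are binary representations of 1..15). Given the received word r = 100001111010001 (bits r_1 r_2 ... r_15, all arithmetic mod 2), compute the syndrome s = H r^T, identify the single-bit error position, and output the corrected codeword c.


s = (0, 1, 0, 1)^T, error position = 5, corrected codeword c = 100011111010001

Compute s = H r^T mod 2 one row at a time:
  s_1 = 1 + 1 + 0 + 1 + 0 + 0 + 0 + 1 = 4 ≡ 0 (mod 2).
  s_2 = 0 + 0 + 1 + 1 + 0 + 0 + 0 + 1 = 3 ≡ 1 (mod 2).
  s_3 = 0 + 0 + 1 + 1 + 0 + 1 + 0 + 1 = 4 ≡ 0 (mod 2).
  s_4 = 1 + 0 + 0 + 1 + 1 + 1 + 0 + 1 = 5 ≡ 1 (mod 2).
s = (0, 1, 0, 1)^T — this equals column 5 of H (binary 0101), so error is at position 5.
Correct: flip bit 5 of r = 100001111010001 to get c = 100011111010001.


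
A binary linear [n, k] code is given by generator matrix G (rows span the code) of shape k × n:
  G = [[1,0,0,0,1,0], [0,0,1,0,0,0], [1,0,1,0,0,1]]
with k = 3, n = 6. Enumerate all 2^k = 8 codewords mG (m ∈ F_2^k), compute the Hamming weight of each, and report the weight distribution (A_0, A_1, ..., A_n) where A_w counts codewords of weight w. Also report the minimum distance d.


Weight distribution: A_0 = 1, A_1 = 1, A_2 = 3, A_3 = 3. Minimum distance d = 1.

Enumerate all 2^3 = 8 messages m ∈ F_2^3.
For each, compute codeword c = mG in F_2^6, then tally its weight.
  m = 000 → c = 000000, weight = 0.
  m = 100 → c = 100010, weight = 2.
  m = 010 → c = 001000, weight = 1.
  m = 110 → c = 101010, weight = 3.
  m = 001 → c = 101001, weight = 3.
  m = 101 → c = 001011, weight = 3.
  m = 011 → c = 100001, weight = 2.
  m = 111 → c = 000011, weight = 2.
Tally weights:
  weight 0: 1 codewords.
  weight 1: 1 codewords.
  weight 2: 3 codewords.
  weight 3: 3 codewords.
Minimum distance d = smallest w > 0 with A_w > 0 = 1.
Sanity: Σ A_w = 8 = 2^3 = 8 ✓.


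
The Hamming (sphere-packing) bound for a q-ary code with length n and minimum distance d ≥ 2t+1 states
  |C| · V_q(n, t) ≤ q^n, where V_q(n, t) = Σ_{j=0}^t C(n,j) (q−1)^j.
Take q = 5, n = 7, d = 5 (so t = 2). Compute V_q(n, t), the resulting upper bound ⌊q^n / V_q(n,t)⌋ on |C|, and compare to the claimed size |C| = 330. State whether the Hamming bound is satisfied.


V_q(n, t) = 365, q^n = 78125, Hamming bound = 214, |C| = 330 > bound (violated).

Step 1: Compute V_q(n, t) = Σ_{j=0}^2 C(n, j) (q−1)^j.
  j = 0: C(7,0)·(4)^0 = 1·1 = 1.
  j = 1: C(7,1)·(4)^1 = 7·4 = 28.
  j = 2: C(7,2)·(4)^2 = 21·16 = 336.
  V_q(n, t) = 1 + 28 + 336 = 365.
Step 2: q^n = 5^7 = 78125.
Step 3: Hamming bound ⌊q^n / V_q(n,t)⌋ = ⌊78125/365⌋ = 214.
Step 4: Compare |C| = 330 to 214: violated.
The claimed |C| lies above the Hamming bound, so no 5-ary code of length 7 with d ≥ 5 can have 330 codewords.


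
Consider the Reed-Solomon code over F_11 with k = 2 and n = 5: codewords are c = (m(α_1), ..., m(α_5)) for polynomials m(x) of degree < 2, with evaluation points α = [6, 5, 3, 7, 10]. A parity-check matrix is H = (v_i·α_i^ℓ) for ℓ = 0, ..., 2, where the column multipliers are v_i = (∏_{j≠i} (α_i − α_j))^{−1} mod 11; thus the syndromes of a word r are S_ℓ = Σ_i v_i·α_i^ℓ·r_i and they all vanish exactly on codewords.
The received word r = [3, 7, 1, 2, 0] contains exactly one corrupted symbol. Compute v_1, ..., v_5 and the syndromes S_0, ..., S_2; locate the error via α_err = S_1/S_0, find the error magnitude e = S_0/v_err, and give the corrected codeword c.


S = (4, 2, 1), error at position 1, error magnitude e = 4, c = [10, 7, 1, 2, 0].

Step 1: column multipliers v_i = (∏_{j≠i}(α_i − α_j))^{−1} mod 11.
  i = 1 (α = 6): (6−5)(6−3)(6−7)(6−10) = 1·3·(−1)·(−4) = 12 ≡ 1, so v_1 = 1^{−1} = 1 (mod 11).
  i = 2 (α = 5): (5−6)(5−3)(5−7)(5−10) = (−1)·2·(−2)·(−5) = −20 ≡ 2, so v_2 = 2^{−1} = 6 (mod 11).
  i = 3 (α = 3): (3−6)(3−5)(3−7)(3−10) = (−3)·(−2)·(−4)·(−7) = 168 ≡ 3, so v_3 = 3^{−1} = 4 (mod 11).
  i = 4 (α = 7): (7−6)(7−5)(7−3)(7−10) = 1·2·4·(−3) = −24 ≡ 9, so v_4 = 9^{−1} = 5 (mod 11).
  i = 5 (α = 10): (10−6)(10−5)(10−3)(10−7) = 4·5·7·3 = 420 ≡ 2, so v_5 = 2^{−1} = 6 (mod 11).
  v = [1, 6, 4, 5, 6].
Step 2: syndromes of r = [3, 7, 1, 2, 0] (all sums mod 11).
  S_0 = Σ v_i r_i = 1·3 + 6·7 + 4·1 + 5·2 + 6·0 = 59 ≡ 4.
  S_1 = Σ v_i α_i r_i = 1·6·3 + 6·5·7 + 4·3·1 + 5·7·2 + 6·10·0 = 310 ≡ 2.
  α_i^2 mod 11 = [3, 3, 9, 5, 1].
  S_2 = Σ v_i α_i^2 r_i = 1·3·3 + 6·3·7 + 4·9·1 + 5·5·2 + 6·1·0 = 221 ≡ 1.
  S = (4, 2, 1) ≠ 0, so r is not a codeword (an error is present).
Step 3: locate the error. For a single error e at position i, S_ℓ = v_i·e·α_i^ℓ, so α_err = S_1/S_0.
  S_0^{−1} = 4^{−1} = 3 (mod 11), so α_err = 2·3 = 6 ≡ 6 = α_1. Error position i = 1.
  Consistency check: S_2/S_1 = 1·6 = 6 ≡ 6 = α_err ✓ (single-error assumption holds).
Step 4: error magnitude e = S_0/v_1 = S_0·∏_{j≠1}(α_1 − α_j) = 4·1 = 4 ≡ 4 (mod 11).
Step 5: correct position 1: c_1 = r_1 − e = 3 − 4 ≡ 10 (mod 11). Hence c = [10, 7, 1, 2, 0].
  Check: interpolating c through the α_i gives m(x) = 3 + 3·x (degree < 2) with m(α_i) = c_i for every i, so c is indeed a codeword.
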